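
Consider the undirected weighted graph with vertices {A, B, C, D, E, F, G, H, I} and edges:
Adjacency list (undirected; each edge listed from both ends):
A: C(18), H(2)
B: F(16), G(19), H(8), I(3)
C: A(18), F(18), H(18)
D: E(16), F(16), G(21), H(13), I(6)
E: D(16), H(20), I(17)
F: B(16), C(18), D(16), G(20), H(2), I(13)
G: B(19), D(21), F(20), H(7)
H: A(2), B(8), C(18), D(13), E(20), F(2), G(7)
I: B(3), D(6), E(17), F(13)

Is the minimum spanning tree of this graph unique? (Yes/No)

Sort edges by weight, then run Kruskal:
A-H (2): add — endpoints in different components.
F-H (2): add — endpoints in different components.
B-I (3): add — endpoints in different components.
D-I (6): add — endpoints in different components.
G-H (7): add — endpoints in different components.
B-H (8): add — endpoints in different components.
D-H (13): skip — D and H already connected.
F-I (13): skip — F and I already connected.
B-F (16): skip — B and F already connected.
D-E (16): add — endpoints in different components.
D-F (16): skip — D and F already connected.
E-I (17): skip — E and I already connected.
A-C (18): add — endpoints in different components.
Non-tree edge C-F has weight 18, equal to the heaviest edge on its tree cycle — swapping gives another MST of the same weight. Not unique.

No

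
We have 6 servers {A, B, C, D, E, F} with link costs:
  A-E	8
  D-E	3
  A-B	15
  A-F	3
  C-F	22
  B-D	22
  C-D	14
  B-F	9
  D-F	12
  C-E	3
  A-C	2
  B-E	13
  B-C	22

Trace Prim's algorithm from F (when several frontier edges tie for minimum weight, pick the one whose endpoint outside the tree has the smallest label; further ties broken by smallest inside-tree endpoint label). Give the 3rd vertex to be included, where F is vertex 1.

Grow the tree from F using Prim:
Step 1: frontier [A-F 3, B-F 9, D-F 12, C-F 22] → take A-F (3); add A.
Step 2: frontier [A-C 2, A-E 8, A-B 15, B-F 9, D-F 12, C-F 22] → take A-C (2); add C.
Step 3: frontier [A-E 8, A-B 15, C-E 3, C-D 14, B-C 22, B-F 9, D-F 12] → take C-E (3); add E.
Step 4: frontier [A-B 15, C-D 14, B-C 22, D-E 3, B-E 13, B-F 9, D-F 12] → take D-E (3); add D.
Step 5: frontier [A-B 15, B-C 22, B-D 22, B-E 13, B-F 9] → take B-F (9); add B.
Vertex order: F, A, C, E, D, B. The 3rd vertex is C.

C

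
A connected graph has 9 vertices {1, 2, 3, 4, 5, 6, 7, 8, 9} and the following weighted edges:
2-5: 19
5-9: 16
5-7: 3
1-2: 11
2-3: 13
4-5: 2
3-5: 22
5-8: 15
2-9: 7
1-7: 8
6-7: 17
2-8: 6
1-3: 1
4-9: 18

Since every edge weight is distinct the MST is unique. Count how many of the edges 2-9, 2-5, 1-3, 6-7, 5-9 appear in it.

Sort edges by weight, then run Kruskal:
1-3 (1): add — endpoints in different components.
4-5 (2): add — endpoints in different components.
5-7 (3): add — endpoints in different components.
2-8 (6): add — endpoints in different components.
2-9 (7): add — endpoints in different components.
1-7 (8): add — endpoints in different components.
1-2 (11): add — endpoints in different components.
2-3 (13): skip — 2 and 3 already connected.
5-8 (15): skip — 5 and 8 already connected.
5-9 (16): skip — 5 and 9 already connected.
6-7 (17): add — endpoints in different components.
MST edge set: {1-3, 4-5, 5-7, 2-8, 2-9, 1-7, 1-2, 6-7}.
Of the listed edges, {2-9, 1-3, 6-7} are in the MST → 3.

3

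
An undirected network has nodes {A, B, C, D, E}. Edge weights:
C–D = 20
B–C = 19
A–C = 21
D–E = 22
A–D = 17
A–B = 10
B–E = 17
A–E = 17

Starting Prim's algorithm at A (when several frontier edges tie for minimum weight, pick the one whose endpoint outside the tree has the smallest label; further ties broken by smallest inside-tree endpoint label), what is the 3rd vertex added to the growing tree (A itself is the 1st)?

D

Prim, starting at A.
Step 1: frontier [A–B 10, A–D 17, A–E 17, A–C 21] → take A–B (10); add B.
Step 2: frontier [A–D 17, A–E 17, A–C 21, B–E 17, B–C 19] → take A–D (17); add D.
Step 3: frontier [A–E 17, A–C 21, B–E 17, B–C 19, C–D 20, D–E 22] → take A–E (17); add E.
Step 4: frontier [A–C 21, B–C 19, C–D 20] → take B–C (19); add C.
Vertex order: A, B, D, E, C. The 3rd vertex is D.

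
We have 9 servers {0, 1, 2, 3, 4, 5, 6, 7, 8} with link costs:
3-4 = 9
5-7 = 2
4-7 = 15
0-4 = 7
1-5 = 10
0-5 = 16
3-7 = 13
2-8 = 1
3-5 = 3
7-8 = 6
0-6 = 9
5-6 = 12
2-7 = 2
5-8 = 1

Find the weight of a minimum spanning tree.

Grow the tree from 4 using Prim:
Step 1: cheapest edge leaving the tree is 0-4 (7); add 0.
Step 2: cheapest edge leaving the tree is 3-4 (9); add 3.
Step 3: cheapest edge leaving the tree is 3-5 (3); add 5.
Step 4: cheapest edge leaving the tree is 5-8 (1); add 8.
Step 5: cheapest edge leaving the tree is 2-8 (1); add 2.
Step 6: cheapest edge leaving the tree is 2-7 (2); add 7.
Step 7: cheapest edge leaving the tree is 0-6 (9); add 6.
Step 8: cheapest edge leaving the tree is 1-5 (10); add 1.
MST edges: 0-4, 3-4, 3-5, 5-8, 2-8, 2-7, 0-6, 1-5; total weight 7+9+3+1+1+2+9+10 = 42.

42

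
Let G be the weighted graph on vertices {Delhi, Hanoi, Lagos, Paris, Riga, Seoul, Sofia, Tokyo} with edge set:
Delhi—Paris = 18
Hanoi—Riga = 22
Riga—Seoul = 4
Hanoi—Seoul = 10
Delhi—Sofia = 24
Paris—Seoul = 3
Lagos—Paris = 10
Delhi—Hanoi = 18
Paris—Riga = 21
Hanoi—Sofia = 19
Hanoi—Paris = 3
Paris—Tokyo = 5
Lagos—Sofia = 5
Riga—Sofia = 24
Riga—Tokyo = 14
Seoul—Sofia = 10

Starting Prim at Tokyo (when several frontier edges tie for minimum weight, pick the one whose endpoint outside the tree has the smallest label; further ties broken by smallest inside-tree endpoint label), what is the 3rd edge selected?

Paris-Seoul

Prim's algorithm from Tokyo:
Step 1: cheapest edge leaving the tree is Paris—Tokyo (5); add Paris.
Step 2: cheapest edge leaving the tree is Hanoi—Paris (3); add Hanoi.
Step 3: cheapest edge leaving the tree is Paris—Seoul (3); add Seoul.
Step 4: cheapest edge leaving the tree is Riga—Seoul (4); add Riga.
Step 5: cheapest edge leaving the tree is Lagos—Paris (10); add Lagos.
Step 6: cheapest edge leaving the tree is Lagos—Sofia (5); add Sofia.
Step 7: cheapest edge leaving the tree is Delhi—Hanoi (18); add Delhi.
The 3rd edge added is Paris—Seoul.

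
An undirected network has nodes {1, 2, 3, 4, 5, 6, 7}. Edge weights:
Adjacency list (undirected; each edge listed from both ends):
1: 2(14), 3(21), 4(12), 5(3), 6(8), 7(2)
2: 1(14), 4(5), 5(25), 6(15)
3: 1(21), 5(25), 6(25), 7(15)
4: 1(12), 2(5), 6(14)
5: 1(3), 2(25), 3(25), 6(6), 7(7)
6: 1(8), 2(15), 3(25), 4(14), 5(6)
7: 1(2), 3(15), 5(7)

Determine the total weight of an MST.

Prim, starting at 5.
Step 1: cheapest edge leaving the tree is 1—5 (3); add 1.
Step 2: cheapest edge leaving the tree is 1—7 (2); add 7.
Step 3: cheapest edge leaving the tree is 5—6 (6); add 6.
Step 4: cheapest edge leaving the tree is 1—4 (12); add 4.
Step 5: cheapest edge leaving the tree is 2—4 (5); add 2.
Step 6: cheapest edge leaving the tree is 3—7 (15); add 3.
MST edges: 1—5, 1—7, 5—6, 1—4, 2—4, 3—7; total weight 3+2+6+12+5+15 = 43.

43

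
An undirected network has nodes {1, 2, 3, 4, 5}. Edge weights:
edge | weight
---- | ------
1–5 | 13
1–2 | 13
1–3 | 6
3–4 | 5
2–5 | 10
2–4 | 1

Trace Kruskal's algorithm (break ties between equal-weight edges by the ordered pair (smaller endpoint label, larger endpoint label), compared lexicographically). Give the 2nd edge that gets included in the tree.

Sort edges by weight, then run Kruskal:
2–4 (1): add. Components now {1} {2,4} {3} {5}
3–4 (5): add. Components now {1} {2,3,4} {5}
1–3 (6): add. Components now {1,2,3,4} {5}
2–5 (10): add. Components now {1,2,3,4,5}
The 2nd edge added is 3–4.

3-4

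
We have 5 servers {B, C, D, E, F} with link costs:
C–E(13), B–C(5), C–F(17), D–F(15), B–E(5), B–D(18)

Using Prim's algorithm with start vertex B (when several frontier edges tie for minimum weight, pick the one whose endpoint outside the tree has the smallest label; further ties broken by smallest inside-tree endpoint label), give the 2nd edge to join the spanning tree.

Prim, starting at B.
Step 1: cheapest edge leaving the tree is B–C (5); add C.
Step 2: cheapest edge leaving the tree is B–E (5); add E.
Step 3: cheapest edge leaving the tree is C–F (17); add F.
Step 4: cheapest edge leaving the tree is D–F (15); add D.
The 2nd edge added is B–E.

B-E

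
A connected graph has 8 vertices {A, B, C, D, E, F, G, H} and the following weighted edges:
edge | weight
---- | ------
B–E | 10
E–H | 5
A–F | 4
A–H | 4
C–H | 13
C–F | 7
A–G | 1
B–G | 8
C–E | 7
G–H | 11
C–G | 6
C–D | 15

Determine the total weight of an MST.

43

Kruskal's algorithm — process edges by increasing weight (ties by edge label):
A–G (1): add — endpoints in different components.
A–F (4): add — endpoints in different components.
A–H (4): add — endpoints in different components.
E–H (5): add — endpoints in different components.
C–G (6): add — endpoints in different components.
C–E (7): skip — C and E already connected.
C–F (7): skip — C and F already connected.
B–G (8): add — endpoints in different components.
B–E (10): skip — B and E already connected.
G–H (11): skip — G and H already connected.
C–H (13): skip — C and H already connected.
C–D (15): add — endpoints in different components.
MST edges: A–G, A–F, A–H, E–H, C–G, B–G, C–D; total weight 1+4+4+5+6+8+15 = 43.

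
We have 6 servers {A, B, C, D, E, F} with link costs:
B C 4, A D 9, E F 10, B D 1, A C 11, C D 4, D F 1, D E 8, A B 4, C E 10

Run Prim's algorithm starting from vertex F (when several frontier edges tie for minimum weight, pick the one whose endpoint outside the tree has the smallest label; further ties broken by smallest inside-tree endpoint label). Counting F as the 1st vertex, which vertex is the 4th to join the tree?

A

Grow the tree from F using Prim:
Step 1: cheapest edge leaving the tree is D F (1); add D.
Step 2: cheapest edge leaving the tree is B D (1); add B.
Step 3: cheapest edge leaving the tree is A B (4); add A.
Step 4: cheapest edge leaving the tree is B C (4); add C.
Step 5: cheapest edge leaving the tree is D E (8); add E.
Vertex order: F, D, B, A, C, E. The 4th vertex is A.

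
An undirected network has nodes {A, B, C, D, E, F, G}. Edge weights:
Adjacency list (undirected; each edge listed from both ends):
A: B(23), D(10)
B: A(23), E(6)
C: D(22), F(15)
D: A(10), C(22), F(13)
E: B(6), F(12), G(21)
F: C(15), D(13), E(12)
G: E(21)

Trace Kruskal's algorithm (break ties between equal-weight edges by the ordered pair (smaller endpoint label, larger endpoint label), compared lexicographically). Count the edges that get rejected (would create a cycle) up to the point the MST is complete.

Kruskal's algorithm — process edges by increasing weight (ties by edge label):
B E (6): add. Components now {A} {B,E} {C} {D} {F} {G}
A D (10): add. Components now {A,D} {B,E} {C} {F} {G}
E F (12): add. Components now {A,D} {B,E,F} {C} {G}
D F (13): add. Components now {A,B,D,E,F} {C} {G}
C F (15): add. Components now {A,B,C,D,E,F} {G}
E G (21): add. Components now {A,B,C,D,E,F,G}
Edges rejected before the tree was complete: 0.

0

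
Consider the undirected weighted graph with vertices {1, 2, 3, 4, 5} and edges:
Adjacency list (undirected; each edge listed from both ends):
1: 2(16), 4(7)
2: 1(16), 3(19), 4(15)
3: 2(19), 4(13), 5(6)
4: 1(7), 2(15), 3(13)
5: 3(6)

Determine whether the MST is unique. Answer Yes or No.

Sort edges by weight, then run Kruskal:
3 5 (6): add — endpoints in different components.
1 4 (7): add — endpoints in different components.
3 4 (13): add — endpoints in different components.
2 4 (15): add — endpoints in different components.
Every non-tree edge has weight strictly greater than the heaviest edge on the tree path between its endpoints, so the MST is unique.

Yes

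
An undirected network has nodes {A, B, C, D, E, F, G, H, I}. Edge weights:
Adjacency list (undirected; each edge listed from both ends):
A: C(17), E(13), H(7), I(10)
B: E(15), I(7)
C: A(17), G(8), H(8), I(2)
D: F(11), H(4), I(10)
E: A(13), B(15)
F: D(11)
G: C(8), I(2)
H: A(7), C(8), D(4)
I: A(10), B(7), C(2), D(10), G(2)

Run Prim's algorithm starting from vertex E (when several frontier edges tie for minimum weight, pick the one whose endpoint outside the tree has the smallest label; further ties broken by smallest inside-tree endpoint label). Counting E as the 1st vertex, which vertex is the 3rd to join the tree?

H

Prim, starting at E.
Step 1: frontier [A E 13, B E 15] → take A E (13); add A.
Step 2: frontier [A H 7, A I 10, A C 17, B E 15] → take A H (7); add H.
Step 3: frontier [A I 10, A C 17, B E 15, D H 4, C H 8] → take D H (4); add D.
Step 4: frontier [A I 10, A C 17, D I 10, D F 11, B E 15, C H 8] → take C H (8); add C.
Step 5: frontier [A I 10, C I 2, C G 8, D I 10, D F 11, B E 15] → take C I (2); add I.
Step 6: frontier [C G 8, D F 11, B E 15, G I 2, B I 7] → take G I (2); add G.
Step 7: frontier [D F 11, B E 15, B I 7] → take B I (7); add B.
Step 8: frontier [D F 11] → take D F (11); add F.
Vertex order: E, A, H, D, C, I, G, B, F. The 3rd vertex is H.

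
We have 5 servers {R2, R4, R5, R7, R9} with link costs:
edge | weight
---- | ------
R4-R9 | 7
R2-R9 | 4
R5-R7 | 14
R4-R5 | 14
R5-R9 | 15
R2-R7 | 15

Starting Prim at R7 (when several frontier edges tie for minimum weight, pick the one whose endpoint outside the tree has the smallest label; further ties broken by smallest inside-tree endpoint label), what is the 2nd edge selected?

R4-R5

Prim's algorithm from R7:
Step 1: cheapest edge leaving the tree is R5-R7 (14); add R5.
Step 2: cheapest edge leaving the tree is R4-R5 (14); add R4.
Step 3: cheapest edge leaving the tree is R4-R9 (7); add R9.
Step 4: cheapest edge leaving the tree is R2-R9 (4); add R2.
The 2nd edge added is R4-R5.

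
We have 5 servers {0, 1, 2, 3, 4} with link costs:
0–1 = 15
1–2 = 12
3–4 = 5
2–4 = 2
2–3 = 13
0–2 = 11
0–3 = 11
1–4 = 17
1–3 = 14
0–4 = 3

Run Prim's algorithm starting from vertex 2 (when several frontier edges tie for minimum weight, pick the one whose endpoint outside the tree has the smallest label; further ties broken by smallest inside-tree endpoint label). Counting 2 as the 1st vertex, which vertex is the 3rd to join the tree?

0

Prim's algorithm from 2:
Step 1: cheapest edge leaving the tree is 2–4 (2); add 4.
Step 2: cheapest edge leaving the tree is 0–4 (3); add 0.
Step 3: cheapest edge leaving the tree is 3–4 (5); add 3.
Step 4: cheapest edge leaving the tree is 1–2 (12); add 1.
Vertex order: 2, 4, 0, 3, 1. The 3rd vertex is 0.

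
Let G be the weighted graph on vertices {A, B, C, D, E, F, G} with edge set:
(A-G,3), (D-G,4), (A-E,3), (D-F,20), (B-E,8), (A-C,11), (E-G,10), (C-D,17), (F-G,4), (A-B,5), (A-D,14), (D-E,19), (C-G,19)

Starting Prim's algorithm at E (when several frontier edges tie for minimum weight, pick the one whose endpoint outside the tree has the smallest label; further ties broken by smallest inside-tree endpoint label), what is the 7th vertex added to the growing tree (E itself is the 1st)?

Prim, starting at E.
Step 1: cheapest edge leaving the tree is A-E (3); add A.
Step 2: cheapest edge leaving the tree is A-G (3); add G.
Step 3: cheapest edge leaving the tree is D-G (4); add D.
Step 4: cheapest edge leaving the tree is F-G (4); add F.
Step 5: cheapest edge leaving the tree is A-B (5); add B.
Step 6: cheapest edge leaving the tree is A-C (11); add C.
Vertex order: E, A, G, D, F, B, C. The 7th vertex is C.

C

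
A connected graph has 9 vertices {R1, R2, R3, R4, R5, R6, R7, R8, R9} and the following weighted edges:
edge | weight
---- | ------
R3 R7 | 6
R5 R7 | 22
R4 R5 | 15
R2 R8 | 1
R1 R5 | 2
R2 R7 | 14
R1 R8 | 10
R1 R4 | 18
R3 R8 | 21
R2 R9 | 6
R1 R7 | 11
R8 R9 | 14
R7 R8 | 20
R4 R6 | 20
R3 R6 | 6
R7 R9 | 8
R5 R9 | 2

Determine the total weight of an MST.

46

Kruskal's algorithm — process edges by increasing weight (ties by edge label):
R2 R8 (1): add — endpoints in different components.
R1 R5 (2): add — endpoints in different components.
R5 R9 (2): add — endpoints in different components.
R2 R9 (6): add — endpoints in different components.
R3 R6 (6): add — endpoints in different components.
R3 R7 (6): add — endpoints in different components.
R7 R9 (8): add — endpoints in different components.
R1 R8 (10): skip — R1 and R8 already connected.
R1 R7 (11): skip — R1 and R7 already connected.
R2 R7 (14): skip — R2 and R7 already connected.
R8 R9 (14): skip — R9 and R8 already connected.
R4 R5 (15): add — endpoints in different components.
MST edges: R2 R8, R1 R5, R5 R9, R2 R9, R3 R6, R3 R7, R7 R9, R4 R5; total weight 1+2+2+6+6+6+8+15 = 46.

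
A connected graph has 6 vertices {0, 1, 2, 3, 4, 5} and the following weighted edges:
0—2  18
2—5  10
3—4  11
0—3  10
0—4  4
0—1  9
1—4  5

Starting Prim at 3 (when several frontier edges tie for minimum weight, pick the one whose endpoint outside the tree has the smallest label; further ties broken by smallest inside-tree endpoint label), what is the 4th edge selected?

Grow the tree from 3 using Prim:
Step 1: cheapest edge leaving the tree is 0—3 (10); add 0.
Step 2: cheapest edge leaving the tree is 0—4 (4); add 4.
Step 3: cheapest edge leaving the tree is 1—4 (5); add 1.
Step 4: cheapest edge leaving the tree is 0—2 (18); add 2.
Step 5: cheapest edge leaving the tree is 2—5 (10); add 5.
The 4th edge added is 0—2.

0-2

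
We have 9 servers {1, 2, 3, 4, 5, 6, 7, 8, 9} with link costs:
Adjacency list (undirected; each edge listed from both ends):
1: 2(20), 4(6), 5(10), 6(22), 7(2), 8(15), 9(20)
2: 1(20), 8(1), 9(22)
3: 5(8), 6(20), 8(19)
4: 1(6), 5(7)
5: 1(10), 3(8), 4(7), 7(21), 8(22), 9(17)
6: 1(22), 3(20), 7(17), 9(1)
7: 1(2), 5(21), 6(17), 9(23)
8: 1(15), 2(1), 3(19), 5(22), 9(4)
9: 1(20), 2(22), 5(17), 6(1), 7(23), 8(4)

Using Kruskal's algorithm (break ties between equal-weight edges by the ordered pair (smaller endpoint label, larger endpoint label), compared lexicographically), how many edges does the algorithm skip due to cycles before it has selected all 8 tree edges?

1

Kruskal: consider edges lightest-first.
2 8 (1): add — endpoints in different components.
6 9 (1): add — endpoints in different components.
1 7 (2): add — endpoints in different components.
8 9 (4): add — endpoints in different components.
1 4 (6): add — endpoints in different components.
4 5 (7): add — endpoints in different components.
3 5 (8): add — endpoints in different components.
1 5 (10): skip — 1 and 5 already connected.
1 8 (15): add — endpoints in different components.
Edges rejected before the tree was complete: 1.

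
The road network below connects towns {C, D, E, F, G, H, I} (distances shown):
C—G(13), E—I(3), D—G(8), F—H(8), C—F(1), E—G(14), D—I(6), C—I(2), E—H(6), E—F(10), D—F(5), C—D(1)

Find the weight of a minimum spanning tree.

21

Grow the tree from E using Prim:
Step 1: cheapest edge leaving the tree is E—I (3); add I.
Step 2: cheapest edge leaving the tree is C—I (2); add C.
Step 3: cheapest edge leaving the tree is C—D (1); add D.
Step 4: cheapest edge leaving the tree is C—F (1); add F.
Step 5: cheapest edge leaving the tree is E—H (6); add H.
Step 6: cheapest edge leaving the tree is D—G (8); add G.
MST edges: E—I, C—I, C—D, C—F, E—H, D—G; total weight 3+2+1+1+6+8 = 21.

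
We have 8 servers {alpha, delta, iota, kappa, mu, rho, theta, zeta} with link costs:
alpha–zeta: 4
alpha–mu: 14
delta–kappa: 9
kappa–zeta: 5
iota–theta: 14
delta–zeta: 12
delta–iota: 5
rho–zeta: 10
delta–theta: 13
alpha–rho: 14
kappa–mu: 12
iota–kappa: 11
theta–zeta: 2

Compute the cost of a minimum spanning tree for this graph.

Grow the tree from rho using Prim:
Step 1: cheapest edge leaving the tree is rho–zeta (10); add zeta.
Step 2: cheapest edge leaving the tree is theta–zeta (2); add theta.
Step 3: cheapest edge leaving the tree is alpha–zeta (4); add alpha.
Step 4: cheapest edge leaving the tree is kappa–zeta (5); add kappa.
Step 5: cheapest edge leaving the tree is delta–kappa (9); add delta.
Step 6: cheapest edge leaving the tree is delta–iota (5); add iota.
Step 7: cheapest edge leaving the tree is kappa–mu (12); add mu.
MST edges: rho–zeta, theta–zeta, alpha–zeta, kappa–zeta, delta–kappa, delta–iota, kappa–mu; total weight 10+2+4+5+9+5+12 = 47.

47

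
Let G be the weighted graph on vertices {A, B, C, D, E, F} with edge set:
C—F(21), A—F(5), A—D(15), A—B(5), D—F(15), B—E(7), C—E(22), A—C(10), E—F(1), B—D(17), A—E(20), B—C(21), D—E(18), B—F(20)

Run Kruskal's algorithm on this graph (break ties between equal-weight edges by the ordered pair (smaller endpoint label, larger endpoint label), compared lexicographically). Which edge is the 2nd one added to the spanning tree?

Sort edges by weight, then run Kruskal:
E—F (1): add — endpoints in different components.
A—B (5): add — endpoints in different components.
A—F (5): add — endpoints in different components.
B—E (7): skip — B and E already connected.
A—C (10): add — endpoints in different components.
A—D (15): add — endpoints in different components.
The 2nd edge added is A—B.

A-B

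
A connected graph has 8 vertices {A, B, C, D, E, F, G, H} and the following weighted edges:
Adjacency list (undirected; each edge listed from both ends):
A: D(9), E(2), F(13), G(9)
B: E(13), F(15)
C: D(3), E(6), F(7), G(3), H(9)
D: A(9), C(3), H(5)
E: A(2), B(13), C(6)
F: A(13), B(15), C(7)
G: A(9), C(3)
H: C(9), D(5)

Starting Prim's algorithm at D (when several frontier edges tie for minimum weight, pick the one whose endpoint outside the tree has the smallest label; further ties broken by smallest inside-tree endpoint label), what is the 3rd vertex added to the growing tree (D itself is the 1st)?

G

Prim, starting at D.
Step 1: frontier [C-D 3, D-H 5, A-D 9] → take C-D (3); add C.
Step 2: frontier [C-G 3, C-E 6, C-F 7, C-H 9, D-H 5, A-D 9] → take C-G (3); add G.
Step 3: frontier [C-E 6, C-F 7, C-H 9, D-H 5, A-D 9, A-G 9] → take D-H (5); add H.
Step 4: frontier [C-E 6, C-F 7, A-D 9, A-G 9] → take C-E (6); add E.
Step 5: frontier [C-F 7, A-D 9, A-E 2, B-E 13, A-G 9] → take A-E (2); add A.
Step 6: frontier [A-F 13, C-F 7, B-E 13] → take C-F (7); add F.
Step 7: frontier [B-E 13, B-F 15] → take B-E (13); add B.
Vertex order: D, C, G, H, E, A, F, B. The 3rd vertex is G.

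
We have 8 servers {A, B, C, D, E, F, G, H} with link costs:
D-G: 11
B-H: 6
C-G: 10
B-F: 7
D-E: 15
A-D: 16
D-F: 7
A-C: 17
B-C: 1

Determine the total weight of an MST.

Prim's algorithm from E:
Step 1: frontier [D-E 15] → take D-E (15); add D.
Step 2: frontier [D-F 7, D-G 11, A-D 16] → take D-F (7); add F.
Step 3: frontier [D-G 11, A-D 16, B-F 7] → take B-F (7); add B.
Step 4: frontier [B-C 1, B-H 6, D-G 11, A-D 16] → take B-C (1); add C.
Step 5: frontier [B-H 6, C-G 10, A-C 17, D-G 11, A-D 16] → take B-H (6); add H.
Step 6: frontier [C-G 10, A-C 17, D-G 11, A-D 16] → take C-G (10); add G.
Step 7: frontier [A-C 17, A-D 16] → take A-D (16); add A.
MST edges: D-E, D-F, B-F, B-C, B-H, C-G, A-D; total weight 15+7+7+1+6+10+16 = 62.

62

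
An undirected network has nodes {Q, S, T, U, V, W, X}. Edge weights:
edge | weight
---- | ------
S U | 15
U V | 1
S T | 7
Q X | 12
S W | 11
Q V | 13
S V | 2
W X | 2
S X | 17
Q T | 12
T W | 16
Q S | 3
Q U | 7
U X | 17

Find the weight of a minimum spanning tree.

Prim's algorithm from U:
Step 1: cheapest edge leaving the tree is U V (1); add V.
Step 2: cheapest edge leaving the tree is S V (2); add S.
Step 3: cheapest edge leaving the tree is Q S (3); add Q.
Step 4: cheapest edge leaving the tree is S T (7); add T.
Step 5: cheapest edge leaving the tree is S W (11); add W.
Step 6: cheapest edge leaving the tree is W X (2); add X.
MST edges: U V, S V, Q S, S T, S W, W X; total weight 1+2+3+7+11+2 = 26.

26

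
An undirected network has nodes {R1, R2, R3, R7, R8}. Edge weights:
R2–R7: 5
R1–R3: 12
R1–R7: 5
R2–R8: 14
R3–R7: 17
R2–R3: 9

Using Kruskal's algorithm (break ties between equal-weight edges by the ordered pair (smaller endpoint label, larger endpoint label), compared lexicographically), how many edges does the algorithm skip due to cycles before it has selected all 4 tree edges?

Sort edges by weight, then run Kruskal:
R1–R7 (5): add — endpoints in different components.
R2–R7 (5): add — endpoints in different components.
R2–R3 (9): add — endpoints in different components.
R1–R3 (12): skip — R1 and R3 already connected.
R2–R8 (14): add — endpoints in different components.
Edges rejected before the tree was complete: 1.

1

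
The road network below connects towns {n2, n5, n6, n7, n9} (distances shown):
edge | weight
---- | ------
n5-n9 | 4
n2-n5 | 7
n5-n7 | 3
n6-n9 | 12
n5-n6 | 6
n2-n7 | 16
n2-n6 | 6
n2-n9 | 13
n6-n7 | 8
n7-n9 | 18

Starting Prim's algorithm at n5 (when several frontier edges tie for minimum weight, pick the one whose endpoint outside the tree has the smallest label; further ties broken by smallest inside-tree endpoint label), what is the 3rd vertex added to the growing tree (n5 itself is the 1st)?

n9

Prim's algorithm from n5:
Step 1: cheapest edge leaving the tree is n5-n7 (3); add n7.
Step 2: cheapest edge leaving the tree is n5-n9 (4); add n9.
Step 3: cheapest edge leaving the tree is n5-n6 (6); add n6.
Step 4: cheapest edge leaving the tree is n2-n6 (6); add n2.
Vertex order: n5, n7, n9, n6, n2. The 3rd vertex is n9.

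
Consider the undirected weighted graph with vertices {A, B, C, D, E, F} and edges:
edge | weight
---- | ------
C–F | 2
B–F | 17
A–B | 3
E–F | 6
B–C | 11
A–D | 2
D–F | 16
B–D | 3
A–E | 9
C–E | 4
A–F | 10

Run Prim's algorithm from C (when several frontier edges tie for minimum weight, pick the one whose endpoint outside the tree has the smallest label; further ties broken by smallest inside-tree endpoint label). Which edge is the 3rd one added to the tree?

Prim's algorithm from C:
Step 1: cheapest edge leaving the tree is C–F (2); add F.
Step 2: cheapest edge leaving the tree is C–E (4); add E.
Step 3: cheapest edge leaving the tree is A–E (9); add A.
Step 4: cheapest edge leaving the tree is A–D (2); add D.
Step 5: cheapest edge leaving the tree is A–B (3); add B.
The 3rd edge added is A–E.

A-E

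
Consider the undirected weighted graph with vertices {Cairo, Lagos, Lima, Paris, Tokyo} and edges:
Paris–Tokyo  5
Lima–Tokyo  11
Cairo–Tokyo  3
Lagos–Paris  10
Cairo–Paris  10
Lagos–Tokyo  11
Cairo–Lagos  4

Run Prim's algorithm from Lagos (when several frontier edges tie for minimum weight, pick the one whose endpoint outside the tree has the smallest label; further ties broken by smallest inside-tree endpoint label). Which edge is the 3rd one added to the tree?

Grow the tree from Lagos using Prim:
Step 1: frontier [Cairo–Lagos 4, Lagos–Paris 10, Lagos–Tokyo 11] → take Cairo–Lagos (4); add Cairo.
Step 2: frontier [Cairo–Tokyo 3, Cairo–Paris 10, Lagos–Paris 10, Lagos–Tokyo 11] → take Cairo–Tokyo (3); add Tokyo.
Step 3: frontier [Cairo–Paris 10, Lagos–Paris 10, Paris–Tokyo 5, Lima–Tokyo 11] → take Paris–Tokyo (5); add Paris.
Step 4: frontier [Lima–Tokyo 11] → take Lima–Tokyo (11); add Lima.
The 3rd edge added is Paris–Tokyo.

Paris-Tokyo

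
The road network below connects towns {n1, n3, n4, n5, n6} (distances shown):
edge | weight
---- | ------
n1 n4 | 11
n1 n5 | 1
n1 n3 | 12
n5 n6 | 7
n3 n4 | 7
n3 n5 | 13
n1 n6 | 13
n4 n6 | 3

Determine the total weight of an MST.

Grow the tree from n3 using Prim:
Step 1: frontier [n3 n4 7, n1 n3 12, n3 n5 13] → take n3 n4 (7); add n4.
Step 2: frontier [n1 n3 12, n3 n5 13, n4 n6 3, n1 n4 11] → take n4 n6 (3); add n6.
Step 3: frontier [n1 n3 12, n3 n5 13, n1 n4 11, n5 n6 7, n1 n6 13] → take n5 n6 (7); add n5.
Step 4: frontier [n1 n3 12, n1 n4 11, n1 n5 1, n1 n6 13] → take n1 n5 (1); add n1.
MST edges: n3 n4, n4 n6, n5 n6, n1 n5; total weight 7+3+7+1 = 18.

18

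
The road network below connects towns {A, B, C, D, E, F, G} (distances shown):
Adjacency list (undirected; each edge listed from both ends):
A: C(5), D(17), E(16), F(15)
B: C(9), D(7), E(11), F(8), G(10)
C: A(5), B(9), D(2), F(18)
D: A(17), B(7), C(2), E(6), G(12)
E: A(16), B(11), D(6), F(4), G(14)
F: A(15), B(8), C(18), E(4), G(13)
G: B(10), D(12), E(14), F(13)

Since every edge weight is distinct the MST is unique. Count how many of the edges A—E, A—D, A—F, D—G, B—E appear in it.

Sort edges by weight, then run Kruskal:
C—D (2): add — endpoints in different components.
E—F (4): add — endpoints in different components.
A—C (5): add — endpoints in different components.
D—E (6): add — endpoints in different components.
B—D (7): add — endpoints in different components.
B—F (8): skip — B and F already connected.
B—C (9): skip — B and C already connected.
B—G (10): add — endpoints in different components.
MST edge set: {C—D, E—F, A—C, D—E, B—D, B—G}.
Of the listed edges, {} are in the MST → 0.

0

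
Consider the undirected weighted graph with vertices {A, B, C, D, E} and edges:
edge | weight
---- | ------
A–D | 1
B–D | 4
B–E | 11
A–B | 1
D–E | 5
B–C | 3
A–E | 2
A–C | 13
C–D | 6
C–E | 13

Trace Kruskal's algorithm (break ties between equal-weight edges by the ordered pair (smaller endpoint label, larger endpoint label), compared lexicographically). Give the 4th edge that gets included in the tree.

Kruskal: consider edges lightest-first.
A–B (1): add — endpoints in different components.
A–D (1): add — endpoints in different components.
A–E (2): add — endpoints in different components.
B–C (3): add — endpoints in different components.
The 4th edge added is B–C.

B-C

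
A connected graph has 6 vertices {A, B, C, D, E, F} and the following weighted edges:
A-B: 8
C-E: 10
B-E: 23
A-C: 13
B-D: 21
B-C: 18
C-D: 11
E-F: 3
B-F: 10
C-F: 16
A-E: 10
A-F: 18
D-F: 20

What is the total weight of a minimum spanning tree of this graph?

42

Grow the tree from E using Prim:
Step 1: cheapest edge leaving the tree is E-F (3); add F.
Step 2: cheapest edge leaving the tree is A-E (10); add A.
Step 3: cheapest edge leaving the tree is A-B (8); add B.
Step 4: cheapest edge leaving the tree is C-E (10); add C.
Step 5: cheapest edge leaving the tree is C-D (11); add D.
MST edges: E-F, A-E, A-B, C-E, C-D; total weight 3+10+8+10+11 = 42.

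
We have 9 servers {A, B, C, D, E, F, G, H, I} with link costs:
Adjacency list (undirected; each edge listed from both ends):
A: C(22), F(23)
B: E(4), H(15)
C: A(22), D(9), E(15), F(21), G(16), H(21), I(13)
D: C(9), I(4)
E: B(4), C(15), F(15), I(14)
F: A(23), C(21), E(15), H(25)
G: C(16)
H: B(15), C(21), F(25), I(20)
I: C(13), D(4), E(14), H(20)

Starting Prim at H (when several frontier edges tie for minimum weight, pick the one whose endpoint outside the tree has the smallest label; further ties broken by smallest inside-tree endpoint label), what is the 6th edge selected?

Prim's algorithm from H:
Step 1: cheapest edge leaving the tree is B–H (15); add B.
Step 2: cheapest edge leaving the tree is B–E (4); add E.
Step 3: cheapest edge leaving the tree is E–I (14); add I.
Step 4: cheapest edge leaving the tree is D–I (4); add D.
Step 5: cheapest edge leaving the tree is C–D (9); add C.
Step 6: cheapest edge leaving the tree is E–F (15); add F.
Step 7: cheapest edge leaving the tree is C–G (16); add G.
Step 8: cheapest edge leaving the tree is A–C (22); add A.
The 6th edge added is E–F.

E-F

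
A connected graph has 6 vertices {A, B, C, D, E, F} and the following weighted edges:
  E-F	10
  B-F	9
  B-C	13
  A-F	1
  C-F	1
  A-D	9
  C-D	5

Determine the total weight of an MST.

Kruskal's algorithm — process edges by increasing weight (ties by edge label):
A-F (1): add. Components now {A,F} {B} {C} {D} {E}
C-F (1): add. Components now {A,C,F} {B} {D} {E}
C-D (5): add. Components now {A,C,D,F} {B} {E}
A-D (9): skip — A and D already connected.
B-F (9): add. Components now {A,B,C,D,F} {E}
E-F (10): add. Components now {A,B,C,D,E,F}
MST edges: A-F, C-F, C-D, B-F, E-F; total weight 1+1+5+9+10 = 26.

26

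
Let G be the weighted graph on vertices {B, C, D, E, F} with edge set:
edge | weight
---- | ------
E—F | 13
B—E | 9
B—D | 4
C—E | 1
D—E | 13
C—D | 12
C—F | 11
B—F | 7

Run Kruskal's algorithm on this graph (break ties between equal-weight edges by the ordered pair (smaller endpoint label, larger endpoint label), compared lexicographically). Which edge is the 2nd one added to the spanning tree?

B-D

Sort edges by weight, then run Kruskal:
C—E (1): add — endpoints in different components.
B—D (4): add — endpoints in different components.
B—F (7): add — endpoints in different components.
B—E (9): add — endpoints in different components.
The 2nd edge added is B—D.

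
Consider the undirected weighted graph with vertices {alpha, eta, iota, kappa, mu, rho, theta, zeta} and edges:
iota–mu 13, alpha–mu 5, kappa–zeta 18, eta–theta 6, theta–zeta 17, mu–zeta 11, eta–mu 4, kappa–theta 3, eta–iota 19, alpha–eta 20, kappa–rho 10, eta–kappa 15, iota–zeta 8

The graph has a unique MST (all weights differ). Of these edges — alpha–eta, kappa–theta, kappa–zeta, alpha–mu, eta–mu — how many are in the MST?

Kruskal: consider edges lightest-first.
kappa–theta (3): add — endpoints in different components.
eta–mu (4): add — endpoints in different components.
alpha–mu (5): add — endpoints in different components.
eta–theta (6): add — endpoints in different components.
iota–zeta (8): add — endpoints in different components.
kappa–rho (10): add — endpoints in different components.
mu–zeta (11): add — endpoints in different components.
MST edge set: {kappa–theta, eta–mu, alpha–mu, eta–theta, iota–zeta, kappa–rho, mu–zeta}.
Of the listed edges, {kappa–theta, alpha–mu, eta–mu} are in the MST → 3.

3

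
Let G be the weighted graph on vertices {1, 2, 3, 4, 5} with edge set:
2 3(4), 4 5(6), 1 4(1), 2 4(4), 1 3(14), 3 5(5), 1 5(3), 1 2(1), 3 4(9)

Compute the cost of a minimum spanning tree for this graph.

9

Prim, starting at 1.
Step 1: frontier [1 2 1, 1 4 1, 1 5 3, 1 3 14] → take 1 2 (1); add 2.
Step 2: frontier [1 4 1, 1 5 3, 1 3 14, 2 3 4, 2 4 4] → take 1 4 (1); add 4.
Step 3: frontier [1 5 3, 1 3 14, 2 3 4, 4 5 6, 3 4 9] → take 1 5 (3); add 5.
Step 4: frontier [1 3 14, 2 3 4, 3 4 9, 3 5 5] → take 2 3 (4); add 3.
MST edges: 1 2, 1 4, 1 5, 2 3; total weight 1+1+3+4 = 9.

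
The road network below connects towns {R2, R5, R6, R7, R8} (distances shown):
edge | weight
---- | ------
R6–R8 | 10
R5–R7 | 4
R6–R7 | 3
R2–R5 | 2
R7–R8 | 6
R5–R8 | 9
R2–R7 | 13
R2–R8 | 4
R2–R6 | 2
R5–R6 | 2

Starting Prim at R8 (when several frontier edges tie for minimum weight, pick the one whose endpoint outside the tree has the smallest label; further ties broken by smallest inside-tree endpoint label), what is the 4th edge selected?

Grow the tree from R8 using Prim:
Step 1: cheapest edge leaving the tree is R2–R8 (4); add R2.
Step 2: cheapest edge leaving the tree is R2–R5 (2); add R5.
Step 3: cheapest edge leaving the tree is R2–R6 (2); add R6.
Step 4: cheapest edge leaving the tree is R6–R7 (3); add R7.
The 4th edge added is R6–R7.

R6-R7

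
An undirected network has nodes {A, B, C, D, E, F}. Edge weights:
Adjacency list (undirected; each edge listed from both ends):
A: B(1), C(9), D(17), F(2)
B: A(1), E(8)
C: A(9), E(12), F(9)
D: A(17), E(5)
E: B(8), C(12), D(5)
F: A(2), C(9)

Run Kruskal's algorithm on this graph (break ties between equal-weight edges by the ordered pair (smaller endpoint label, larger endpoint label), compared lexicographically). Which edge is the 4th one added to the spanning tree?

B-E

Kruskal: consider edges lightest-first.
A B (1): add — endpoints in different components.
A F (2): add — endpoints in different components.
D E (5): add — endpoints in different components.
B E (8): add — endpoints in different components.
A C (9): add — endpoints in different components.
The 4th edge added is B E.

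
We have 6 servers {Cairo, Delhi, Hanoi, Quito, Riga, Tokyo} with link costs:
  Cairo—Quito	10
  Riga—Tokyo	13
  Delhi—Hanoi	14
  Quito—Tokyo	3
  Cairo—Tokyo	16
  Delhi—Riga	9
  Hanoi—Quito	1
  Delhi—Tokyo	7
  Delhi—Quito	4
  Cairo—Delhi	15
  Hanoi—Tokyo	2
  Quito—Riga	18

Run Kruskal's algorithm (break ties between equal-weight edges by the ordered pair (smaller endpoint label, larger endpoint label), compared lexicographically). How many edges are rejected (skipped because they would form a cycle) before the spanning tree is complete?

Kruskal's algorithm — process edges by increasing weight (ties by edge label):
Hanoi—Quito (1): add — endpoints in different components.
Hanoi—Tokyo (2): add — endpoints in different components.
Quito—Tokyo (3): skip — Tokyo and Quito already connected.
Delhi—Quito (4): add — endpoints in different components.
Delhi—Tokyo (7): skip — Tokyo and Delhi already connected.
Delhi—Riga (9): add — endpoints in different components.
Cairo—Quito (10): add — endpoints in different components.
Edges rejected before the tree was complete: 2.

2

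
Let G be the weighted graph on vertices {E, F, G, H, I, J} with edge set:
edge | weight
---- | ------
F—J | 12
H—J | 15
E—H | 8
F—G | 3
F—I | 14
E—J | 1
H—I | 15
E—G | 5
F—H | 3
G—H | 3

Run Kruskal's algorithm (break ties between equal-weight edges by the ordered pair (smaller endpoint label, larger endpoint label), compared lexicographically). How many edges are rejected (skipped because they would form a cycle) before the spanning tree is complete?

Kruskal's algorithm — process edges by increasing weight (ties by edge label):
E—J (1): add — endpoints in different components.
F—G (3): add — endpoints in different components.
F—H (3): add — endpoints in different components.
G—H (3): skip — G and H already connected.
E—G (5): add — endpoints in different components.
E—H (8): skip — E and H already connected.
F—J (12): skip — F and J already connected.
F—I (14): add — endpoints in different components.
Edges rejected before the tree was complete: 3.

3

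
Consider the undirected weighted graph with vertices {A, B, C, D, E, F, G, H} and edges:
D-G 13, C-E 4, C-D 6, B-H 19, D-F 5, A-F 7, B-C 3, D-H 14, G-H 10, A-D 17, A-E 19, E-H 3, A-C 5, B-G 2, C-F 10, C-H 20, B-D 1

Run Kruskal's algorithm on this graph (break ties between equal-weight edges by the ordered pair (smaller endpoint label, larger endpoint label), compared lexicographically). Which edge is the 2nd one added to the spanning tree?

Kruskal: consider edges lightest-first.
B-D (1): add — endpoints in different components.
B-G (2): add — endpoints in different components.
B-C (3): add — endpoints in different components.
E-H (3): add — endpoints in different components.
C-E (4): add — endpoints in different components.
A-C (5): add — endpoints in different components.
D-F (5): add — endpoints in different components.
The 2nd edge added is B-G.

B-G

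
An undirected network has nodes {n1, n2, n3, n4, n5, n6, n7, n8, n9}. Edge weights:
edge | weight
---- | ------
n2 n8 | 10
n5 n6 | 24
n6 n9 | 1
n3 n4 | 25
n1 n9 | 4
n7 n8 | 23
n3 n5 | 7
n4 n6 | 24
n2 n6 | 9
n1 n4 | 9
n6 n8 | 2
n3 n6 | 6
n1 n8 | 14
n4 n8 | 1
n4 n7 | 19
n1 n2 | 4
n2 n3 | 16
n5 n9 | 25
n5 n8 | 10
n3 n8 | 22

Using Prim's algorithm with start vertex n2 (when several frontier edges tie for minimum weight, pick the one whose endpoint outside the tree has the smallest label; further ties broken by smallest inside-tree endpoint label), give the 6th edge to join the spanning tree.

n3-n6

Grow the tree from n2 using Prim:
Step 1: cheapest edge leaving the tree is n1 n2 (4); add n1.
Step 2: cheapest edge leaving the tree is n1 n9 (4); add n9.
Step 3: cheapest edge leaving the tree is n6 n9 (1); add n6.
Step 4: cheapest edge leaving the tree is n6 n8 (2); add n8.
Step 5: cheapest edge leaving the tree is n4 n8 (1); add n4.
Step 6: cheapest edge leaving the tree is n3 n6 (6); add n3.
Step 7: cheapest edge leaving the tree is n3 n5 (7); add n5.
Step 8: cheapest edge leaving the tree is n4 n7 (19); add n7.
The 6th edge added is n3 n6.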